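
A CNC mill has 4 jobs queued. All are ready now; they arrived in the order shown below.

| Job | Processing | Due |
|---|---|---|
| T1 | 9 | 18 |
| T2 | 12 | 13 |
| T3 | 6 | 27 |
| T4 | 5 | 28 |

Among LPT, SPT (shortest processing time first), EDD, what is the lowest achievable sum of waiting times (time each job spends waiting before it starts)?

36

LPT (decreasing processing time): T2 T1 T3 T4.
T2: waits 0, runs 0→12
T1: waits 12, runs 12→21
T3: waits 21, runs 21→27
T4: waits 27, runs 27→32
Sum = 0+12+21+27 = 60.
SPT (increasing processing time): T4 T3 T1 T2.
T4: waits 0, runs 0→5
T3: waits 5, runs 5→11
T1: waits 11, runs 11→20
T2: waits 20, runs 20→32
Sum = 0+5+11+20 = 36.
EDD (increasing due date): T2 T1 T3 T4.
T2: waits 0, runs 0→12
T1: waits 12, runs 12→21
T3: waits 21, runs 21→27
T4: waits 27, runs 27→32
Sum = 0+12+21+27 = 60.
LPT 60, SPT 36, EDD 60 → minimum 36.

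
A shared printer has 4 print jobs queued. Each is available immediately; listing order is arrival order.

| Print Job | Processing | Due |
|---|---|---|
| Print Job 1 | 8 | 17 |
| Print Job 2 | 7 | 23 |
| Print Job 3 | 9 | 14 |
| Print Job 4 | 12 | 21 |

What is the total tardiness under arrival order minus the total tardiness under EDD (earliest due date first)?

FIFO (arrival order): Print Job 1 Print Job 2 Print Job 3 Print Job 4.
Print Job 1: 0→8, due 17, tardiness 0
Print Job 2: 8→15, due 23, tardiness 0
Print Job 3: 15→24, due 14, tardiness 10
Print Job 4: 24→36, due 21, tardiness 15
Sum = 0+0+10+15 = 25.
EDD (increasing due date): Print Job 3 Print Job 1 Print Job 4 Print Job 2.
Print Job 3: 0→9, due 14, tardiness 0
Print Job 1: 9→17, due 17, tardiness 0
Print Job 4: 17→29, due 21, tardiness 8
Print Job 2: 29→36, due 23, tardiness 13
Sum = 0+0+8+13 = 21.
Difference = 25 − 21 = 4.

4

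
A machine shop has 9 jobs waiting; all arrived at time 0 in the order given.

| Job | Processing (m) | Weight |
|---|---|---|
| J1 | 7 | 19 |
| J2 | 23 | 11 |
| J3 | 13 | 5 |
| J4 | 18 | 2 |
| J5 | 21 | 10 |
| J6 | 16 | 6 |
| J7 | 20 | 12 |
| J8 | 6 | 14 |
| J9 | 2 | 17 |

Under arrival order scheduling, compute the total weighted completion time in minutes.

7502

FIFO (arrival order): J1 J2 J3 J4 J5 J6 J7 J8 J9.
J1: finishes 7, weight 19, w·C = 133
J2: finishes 30, weight 11, w·C = 330
J3: finishes 43, weight 5, w·C = 215
J4: finishes 61, weight 2, w·C = 122
J5: finishes 82, weight 10, w·C = 820
J6: finishes 98, weight 6, w·C = 588
J7: finishes 118, weight 12, w·C = 1416
J8: finishes 124, weight 14, w·C = 1736
J9: finishes 126, weight 17, w·C = 2142
Sum = 133+330+215+122+820+588+1416+1736+2142 = 7502.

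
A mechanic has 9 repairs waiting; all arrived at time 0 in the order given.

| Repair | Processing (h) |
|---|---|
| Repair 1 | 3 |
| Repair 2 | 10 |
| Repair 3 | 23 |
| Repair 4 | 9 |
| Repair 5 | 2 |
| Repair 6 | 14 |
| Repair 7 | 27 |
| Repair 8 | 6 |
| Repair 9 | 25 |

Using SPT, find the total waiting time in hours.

SPT (increasing processing time): Repair 5 Repair 1 Repair 8 Repair 4 Repair 2 Repair 6 Repair 3 Repair 9 Repair 7.
Repair 5: waits 0, runs 0→2
Repair 1: waits 2, runs 2→5
Repair 8: waits 5, runs 5→11
Repair 4: waits 11, runs 11→20
Repair 2: waits 20, runs 20→30
Repair 6: waits 30, runs 30→44
Repair 3: waits 44, runs 44→67
Repair 9: waits 67, runs 67→92
Repair 7: waits 92, runs 92→119
Sum = 0+2+5+11+20+30+44+67+92 = 271.

271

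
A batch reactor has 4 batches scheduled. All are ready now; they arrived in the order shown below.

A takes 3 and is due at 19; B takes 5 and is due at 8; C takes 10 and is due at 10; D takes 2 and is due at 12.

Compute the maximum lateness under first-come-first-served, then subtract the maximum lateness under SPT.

-2

FIFO (arrival order): A B C D.
A: 0→3, due 19, lateness -16
B: 3→8, due 8, lateness 0
C: 8→18, due 10, lateness 8
D: 18→20, due 12, lateness 8
Maximum = 8.
SPT (increasing processing time): D A B C.
D: 0→2, due 12, lateness -10
A: 2→5, due 19, lateness -14
B: 5→10, due 8, lateness 2
C: 10→20, due 10, lateness 10
Maximum = 10.
Difference = 8 − 10 = -2.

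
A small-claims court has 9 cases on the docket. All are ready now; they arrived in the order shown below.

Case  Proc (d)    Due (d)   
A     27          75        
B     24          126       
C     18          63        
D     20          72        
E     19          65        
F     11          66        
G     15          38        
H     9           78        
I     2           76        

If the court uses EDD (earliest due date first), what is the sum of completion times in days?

734

EDD (increasing due date): G C E F D A I H B.
G: 0→15
C: 15→33
E: 33→52
F: 52→63
D: 63→83
A: 83→110
I: 110→112
H: 112→121
B: 121→145
Sum = 15+33+52+63+83+110+112+121+145 = 734.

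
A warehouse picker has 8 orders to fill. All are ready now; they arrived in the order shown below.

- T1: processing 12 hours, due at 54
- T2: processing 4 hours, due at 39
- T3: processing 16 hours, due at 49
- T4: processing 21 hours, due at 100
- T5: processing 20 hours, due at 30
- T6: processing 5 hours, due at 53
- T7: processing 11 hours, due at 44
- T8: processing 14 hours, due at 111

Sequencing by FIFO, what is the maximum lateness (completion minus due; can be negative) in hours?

FIFO (arrival order): T1 T2 T3 T4 T5 T6 T7 T8.
T1: 0→12, due 54, lateness -42
T2: 12→16, due 39, lateness -23
T3: 16→32, due 49, lateness -17
T4: 32→53, due 100, lateness -47
T5: 53→73, due 30, lateness 43
T6: 73→78, due 53, lateness 25
T7: 78→89, due 44, lateness 45
T8: 89→103, due 111, lateness -8
Maximum = 45.

45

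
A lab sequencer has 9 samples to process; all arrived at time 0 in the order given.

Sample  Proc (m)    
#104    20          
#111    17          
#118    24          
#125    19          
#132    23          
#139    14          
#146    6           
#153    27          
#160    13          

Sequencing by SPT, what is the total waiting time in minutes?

514

SPT (increasing processing time): #146 #160 #139 #111 #125 #104 #132 #118 #153.
#146: waits 0, runs 0→6
#160: waits 6, runs 6→19
#139: waits 19, runs 19→33
#111: waits 33, runs 33→50
#125: waits 50, runs 50→69
#104: waits 69, runs 69→89
#132: waits 89, runs 89→112
#118: waits 112, runs 112→136
#153: waits 136, runs 136→163
Sum = 0+6+19+33+50+69+89+112+136 = 514.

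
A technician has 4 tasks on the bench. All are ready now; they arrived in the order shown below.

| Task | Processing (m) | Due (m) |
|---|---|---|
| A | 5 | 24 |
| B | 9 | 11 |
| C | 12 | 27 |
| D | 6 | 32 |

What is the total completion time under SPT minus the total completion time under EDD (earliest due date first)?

SPT (increasing processing time): A D B C.
A: 0→5
D: 5→11
B: 11→20
C: 20→32
Sum = 5+11+20+32 = 68.
EDD (increasing due date): B A C D.
B: 0→9
A: 9→14
C: 14→26
D: 26→32
Sum = 9+14+26+32 = 81.
Difference = 68 − 81 = -13.

-13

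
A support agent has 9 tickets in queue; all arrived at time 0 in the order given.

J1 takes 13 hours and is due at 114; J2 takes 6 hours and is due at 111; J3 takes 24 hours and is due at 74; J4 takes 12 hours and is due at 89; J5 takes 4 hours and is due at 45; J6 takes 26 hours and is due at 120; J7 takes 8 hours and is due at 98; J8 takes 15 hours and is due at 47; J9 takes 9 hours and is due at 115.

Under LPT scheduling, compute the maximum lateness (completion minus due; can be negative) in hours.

LPT (decreasing processing time): J6 J3 J8 J1 J4 J9 J7 J2 J5.
J6: 0→26, due 120, lateness -94
J3: 26→50, due 74, lateness -24
J8: 50→65, due 47, lateness 18
J1: 65→78, due 114, lateness -36
J4: 78→90, due 89, lateness 1
J9: 90→99, due 115, lateness -16
J7: 99→107, due 98, lateness 9
J2: 107→113, due 111, lateness 2
J5: 113→117, due 45, lateness 72
Maximum = 72.

72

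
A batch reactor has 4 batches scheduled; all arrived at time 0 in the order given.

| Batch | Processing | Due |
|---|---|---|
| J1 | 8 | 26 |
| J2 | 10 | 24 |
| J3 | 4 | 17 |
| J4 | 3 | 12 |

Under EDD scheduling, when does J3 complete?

EDD (increasing due date): J4 J3 J2 J1.
J4: 0→3
J3: 3→7

7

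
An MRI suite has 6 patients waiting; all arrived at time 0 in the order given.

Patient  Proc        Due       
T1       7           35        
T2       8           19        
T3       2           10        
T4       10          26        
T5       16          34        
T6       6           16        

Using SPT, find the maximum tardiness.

15

SPT (increasing processing time): T3 T6 T1 T2 T4 T5.
T3: 0→2, due 10, tardiness 0
T6: 2→8, due 16, tardiness 0
T1: 8→15, due 35, tardiness 0
T2: 15→23, due 19, tardiness 4
T4: 23→33, due 26, tardiness 7
T5: 33→49, due 34, tardiness 15
Maximum = 15.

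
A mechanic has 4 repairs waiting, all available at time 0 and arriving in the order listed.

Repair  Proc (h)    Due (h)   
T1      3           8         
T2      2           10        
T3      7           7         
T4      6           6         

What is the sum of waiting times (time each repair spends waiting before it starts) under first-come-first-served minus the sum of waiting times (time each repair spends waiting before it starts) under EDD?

-15

FIFO (arrival order): T1 T2 T3 T4.
T1: waits 0, runs 0→3
T2: waits 3, runs 3→5
T3: waits 5, runs 5→12
T4: waits 12, runs 12→18
Sum = 0+3+5+12 = 20.
EDD (increasing due date): T4 T3 T1 T2.
T4: waits 0, runs 0→6
T3: waits 6, runs 6→13
T1: waits 13, runs 13→16
T2: waits 16, runs 16→18
Sum = 0+6+13+16 = 35.
Difference = 20 − 35 = -15.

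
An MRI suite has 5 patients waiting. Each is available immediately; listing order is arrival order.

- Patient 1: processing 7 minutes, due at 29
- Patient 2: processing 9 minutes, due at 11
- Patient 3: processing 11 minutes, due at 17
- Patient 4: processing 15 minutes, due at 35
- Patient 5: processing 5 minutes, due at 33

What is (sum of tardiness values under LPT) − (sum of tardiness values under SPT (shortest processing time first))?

LPT (decreasing processing time): Patient 4 Patient 3 Patient 2 Patient 1 Patient 5.
Patient 4: 0→15, due 35, tardiness 0
Patient 3: 15→26, due 17, tardiness 9
Patient 2: 26→35, due 11, tardiness 24
Patient 1: 35→42, due 29, tardiness 13
Patient 5: 42→47, due 33, tardiness 14
Sum = 0+9+24+13+14 = 60.
SPT (increasing processing time): Patient 5 Patient 1 Patient 2 Patient 3 Patient 4.
Patient 5: 0→5, due 33, tardiness 0
Patient 1: 5→12, due 29, tardiness 0
Patient 2: 12→21, due 11, tardiness 10
Patient 3: 21→32, due 17, tardiness 15
Patient 4: 32→47, due 35, tardiness 12
Sum = 0+0+10+15+12 = 37.
Difference = 60 − 37 = 23.

23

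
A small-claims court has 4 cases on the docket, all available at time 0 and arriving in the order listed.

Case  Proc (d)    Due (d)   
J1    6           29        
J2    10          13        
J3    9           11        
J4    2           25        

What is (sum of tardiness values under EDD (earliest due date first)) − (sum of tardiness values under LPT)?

-4

EDD (increasing due date): J3 J2 J4 J1.
J3: 0→9, due 11, tardiness 0
J2: 9→19, due 13, tardiness 6
J4: 19→21, due 25, tardiness 0
J1: 21→27, due 29, tardiness 0
Sum = 0+6+0+0 = 6.
LPT (decreasing processing time): J2 J3 J1 J4.
J2: 0→10, due 13, tardiness 0
J3: 10→19, due 11, tardiness 8
J1: 19→25, due 29, tardiness 0
J4: 25→27, due 25, tardiness 2
Sum = 0+8+0+2 = 10.
Difference = 6 − 10 = -4.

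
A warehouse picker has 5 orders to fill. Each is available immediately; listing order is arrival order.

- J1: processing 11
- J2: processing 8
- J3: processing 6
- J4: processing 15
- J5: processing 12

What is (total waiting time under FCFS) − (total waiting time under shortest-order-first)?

13

FIFO (arrival order): J1 J2 J3 J4 J5.
J1: waits 0, runs 0→11
J2: waits 11, runs 11→19
J3: waits 19, runs 19→25
J4: waits 25, runs 25→40
J5: waits 40, runs 40→52
Sum = 0+11+19+25+40 = 95.
SPT (increasing processing time): J3 J2 J1 J5 J4.
J3: waits 0, runs 0→6
J2: waits 6, runs 6→14
J1: waits 14, runs 14→25
J5: waits 25, runs 25→37
J4: waits 37, runs 37→52
Sum = 0+6+14+25+37 = 82.
Difference = 95 − 82 = 13.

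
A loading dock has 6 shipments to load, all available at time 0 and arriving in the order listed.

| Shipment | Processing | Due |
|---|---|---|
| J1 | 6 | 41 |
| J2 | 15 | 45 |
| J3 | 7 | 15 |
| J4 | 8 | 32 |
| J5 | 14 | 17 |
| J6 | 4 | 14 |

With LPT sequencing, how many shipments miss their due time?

LPT (decreasing processing time): J2 J5 J4 J3 J1 J6.
J2: 0→15, due 45, tardiness 0
J5: 15→29, due 17, tardiness 12
J4: 29→37, due 32, tardiness 5
J3: 37→44, due 15, tardiness 29
J1: 44→50, due 41, tardiness 9
J6: 50→54, due 14, tardiness 40
Late shipments: 5.

5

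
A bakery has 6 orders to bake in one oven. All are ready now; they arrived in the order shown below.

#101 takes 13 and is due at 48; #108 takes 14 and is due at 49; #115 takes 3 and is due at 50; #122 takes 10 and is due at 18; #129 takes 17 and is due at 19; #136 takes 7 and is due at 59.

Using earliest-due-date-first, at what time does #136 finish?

64

EDD (increasing due date): #122 #129 #101 #108 #115 #136.
#122: 0→10
#129: 10→27
#101: 27→40
#108: 40→54
#115: 54→57
#136: 57→64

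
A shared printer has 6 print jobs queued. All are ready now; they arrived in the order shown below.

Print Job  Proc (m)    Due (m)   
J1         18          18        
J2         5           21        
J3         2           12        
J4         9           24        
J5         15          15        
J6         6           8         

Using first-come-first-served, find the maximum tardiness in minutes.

FIFO (arrival order): J1 J2 J3 J4 J5 J6.
J1: 0→18, due 18, tardiness 0
J2: 18→23, due 21, tardiness 2
J3: 23→25, due 12, tardiness 13
J4: 25→34, due 24, tardiness 10
J5: 34→49, due 15, tardiness 34
J6: 49→55, due 8, tardiness 47
Maximum = 47.

47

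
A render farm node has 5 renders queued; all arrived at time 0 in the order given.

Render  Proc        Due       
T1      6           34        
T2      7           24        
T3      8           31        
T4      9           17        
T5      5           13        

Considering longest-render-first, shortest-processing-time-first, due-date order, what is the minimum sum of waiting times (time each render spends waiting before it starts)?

LPT (decreasing processing time): T4 T3 T2 T1 T5.
T4: waits 0, runs 0→9
T3: waits 9, runs 9→17
T2: waits 17, runs 17→24
T1: waits 24, runs 24→30
T5: waits 30, runs 30→35
Sum = 0+9+17+24+30 = 80.
SPT (increasing processing time): T5 T1 T2 T3 T4.
T5: waits 0, runs 0→5
T1: waits 5, runs 5→11
T2: waits 11, runs 11→18
T3: waits 18, runs 18→26
T4: waits 26, runs 26→35
Sum = 0+5+11+18+26 = 60.
EDD (increasing due date): T5 T4 T2 T3 T1.
T5: waits 0, runs 0→5
T4: waits 5, runs 5→14
T2: waits 14, runs 14→21
T3: waits 21, runs 21→29
T1: waits 29, runs 29→35
Sum = 0+5+14+21+29 = 69.
LPT 80, SPT 60, EDD 69 → minimum 60.

60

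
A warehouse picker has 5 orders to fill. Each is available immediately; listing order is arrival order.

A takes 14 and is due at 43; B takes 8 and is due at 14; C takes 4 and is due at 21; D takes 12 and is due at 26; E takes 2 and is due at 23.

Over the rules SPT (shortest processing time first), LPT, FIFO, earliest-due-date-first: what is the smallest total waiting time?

SPT (increasing processing time): E C B D A.
E: waits 0, runs 0→2
C: waits 2, runs 2→6
B: waits 6, runs 6→14
D: waits 14, runs 14→26
A: waits 26, runs 26→40
Sum = 0+2+6+14+26 = 48.
LPT (decreasing processing time): A D B C E.
A: waits 0, runs 0→14
D: waits 14, runs 14→26
B: waits 26, runs 26→34
C: waits 34, runs 34→38
E: waits 38, runs 38→40
Sum = 0+14+26+34+38 = 112.
FIFO (arrival order): A B C D E.
A: waits 0, runs 0→14
B: waits 14, runs 14→22
C: waits 22, runs 22→26
D: waits 26, runs 26→38
E: waits 38, runs 38→40
Sum = 0+14+22+26+38 = 100.
EDD (increasing due date): B C E D A.
B: waits 0, runs 0→8
C: waits 8, runs 8→12
E: waits 12, runs 12→14
D: waits 14, runs 14→26
A: waits 26, runs 26→40
Sum = 0+8+12+14+26 = 60.
SPT 48, LPT 112, FIFO 100, EDD 60 → minimum 48.

48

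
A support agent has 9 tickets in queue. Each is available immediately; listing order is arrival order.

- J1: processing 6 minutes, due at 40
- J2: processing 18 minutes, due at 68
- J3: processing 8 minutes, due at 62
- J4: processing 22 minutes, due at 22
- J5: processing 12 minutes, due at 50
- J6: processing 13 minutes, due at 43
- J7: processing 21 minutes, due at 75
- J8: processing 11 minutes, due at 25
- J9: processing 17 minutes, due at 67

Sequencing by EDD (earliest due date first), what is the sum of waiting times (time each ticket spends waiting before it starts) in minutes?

EDD (increasing due date): J4 J8 J1 J6 J5 J3 J9 J2 J7.
J4: waits 0, runs 0→22
J8: waits 22, runs 22→33
J1: waits 33, runs 33→39
J6: waits 39, runs 39→52
J5: waits 52, runs 52→64
J3: waits 64, runs 64→72
J9: waits 72, runs 72→89
J2: waits 89, runs 89→107
J7: waits 107, runs 107→128
Sum = 0+22+33+39+52+64+72+89+107 = 478.

478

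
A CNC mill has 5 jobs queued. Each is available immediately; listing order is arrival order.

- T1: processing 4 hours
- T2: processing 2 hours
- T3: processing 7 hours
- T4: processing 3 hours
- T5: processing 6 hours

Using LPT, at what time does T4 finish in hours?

20

LPT (decreasing processing time): T3 T5 T1 T4 T2.
T3: 0→7
T5: 7→13
T1: 13→17
T4: 17→20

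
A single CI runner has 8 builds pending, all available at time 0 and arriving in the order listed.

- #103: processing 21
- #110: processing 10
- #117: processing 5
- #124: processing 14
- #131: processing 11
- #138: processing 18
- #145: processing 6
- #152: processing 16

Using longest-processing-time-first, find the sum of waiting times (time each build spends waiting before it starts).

450

LPT (decreasing processing time): #103 #138 #152 #124 #131 #110 #145 #117.
#103: waits 0, runs 0→21
#138: waits 21, runs 21→39
#152: waits 39, runs 39→55
#124: waits 55, runs 55→69
#131: waits 69, runs 69→80
#110: waits 80, runs 80→90
#145: waits 90, runs 90→96
#117: waits 96, runs 96→101
Sum = 0+21+39+55+69+80+90+96 = 450.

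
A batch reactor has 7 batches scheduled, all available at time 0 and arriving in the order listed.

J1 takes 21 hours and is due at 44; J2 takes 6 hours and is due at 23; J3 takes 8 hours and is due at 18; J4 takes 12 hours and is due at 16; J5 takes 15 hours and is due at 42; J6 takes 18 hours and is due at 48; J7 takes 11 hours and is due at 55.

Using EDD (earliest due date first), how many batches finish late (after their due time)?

EDD (increasing due date): J4 J3 J2 J5 J1 J6 J7.
J4: 0→12, due 16, tardiness 0
J3: 12→20, due 18, tardiness 2
J2: 20→26, due 23, tardiness 3
J5: 26→41, due 42, tardiness 0
J1: 41→62, due 44, tardiness 18
J6: 62→80, due 48, tardiness 32
J7: 80→91, due 55, tardiness 36
Late batches: 5.

5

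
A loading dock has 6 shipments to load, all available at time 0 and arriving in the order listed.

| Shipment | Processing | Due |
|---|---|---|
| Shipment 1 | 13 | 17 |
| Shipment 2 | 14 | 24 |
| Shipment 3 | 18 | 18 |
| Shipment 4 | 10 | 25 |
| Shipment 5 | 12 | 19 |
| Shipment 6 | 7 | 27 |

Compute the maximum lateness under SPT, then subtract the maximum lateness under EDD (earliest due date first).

9

SPT (increasing processing time): Shipment 6 Shipment 4 Shipment 5 Shipment 1 Shipment 2 Shipment 3.
Shipment 6: 0→7, due 27, lateness -20
Shipment 4: 7→17, due 25, lateness -8
Shipment 5: 17→29, due 19, lateness 10
Shipment 1: 29→42, due 17, lateness 25
Shipment 2: 42→56, due 24, lateness 32
Shipment 3: 56→74, due 18, lateness 56
Maximum = 56.
EDD (increasing due date): Shipment 1 Shipment 3 Shipment 5 Shipment 2 Shipment 4 Shipment 6.
Shipment 1: 0→13, due 17, lateness -4
Shipment 3: 13→31, due 18, lateness 13
Shipment 5: 31→43, due 19, lateness 24
Shipment 2: 43→57, due 24, lateness 33
Shipment 4: 57→67, due 25, lateness 42
Shipment 6: 67→74, due 27, lateness 47
Maximum = 47.
Difference = 56 − 47 = 9.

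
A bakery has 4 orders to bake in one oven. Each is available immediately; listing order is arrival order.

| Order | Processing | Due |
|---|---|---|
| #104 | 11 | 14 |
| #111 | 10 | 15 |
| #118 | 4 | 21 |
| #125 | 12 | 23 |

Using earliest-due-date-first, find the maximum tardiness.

14

EDD (increasing due date): #104 #111 #118 #125.
#104: 0→11, due 14, tardiness 0
#111: 11→21, due 15, tardiness 6
#118: 21→25, due 21, tardiness 4
#125: 25→37, due 23, tardiness 14
Maximum = 14.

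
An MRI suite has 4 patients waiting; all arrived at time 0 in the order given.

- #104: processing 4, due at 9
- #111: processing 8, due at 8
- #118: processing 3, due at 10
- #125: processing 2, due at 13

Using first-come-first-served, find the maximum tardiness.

5

FIFO (arrival order): #104 #111 #118 #125.
#104: 0→4, due 9, tardiness 0
#111: 4→12, due 8, tardiness 4
#118: 12→15, due 10, tardiness 5
#125: 15→17, due 13, tardiness 4
Maximum = 5.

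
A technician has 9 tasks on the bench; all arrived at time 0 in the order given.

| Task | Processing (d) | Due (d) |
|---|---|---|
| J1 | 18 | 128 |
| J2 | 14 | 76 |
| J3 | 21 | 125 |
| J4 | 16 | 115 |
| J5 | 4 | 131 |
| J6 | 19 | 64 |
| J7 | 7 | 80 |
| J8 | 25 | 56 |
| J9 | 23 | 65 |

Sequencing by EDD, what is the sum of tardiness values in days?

46

EDD (increasing due date): J8 J6 J9 J2 J7 J4 J3 J1 J5.
J8: 0→25, due 56, tardiness 0
J6: 25→44, due 64, tardiness 0
J9: 44→67, due 65, tardiness 2
J2: 67→81, due 76, tardiness 5
J7: 81→88, due 80, tardiness 8
J4: 88→104, due 115, tardiness 0
J3: 104→125, due 125, tardiness 0
J1: 125→143, due 128, tardiness 15
J5: 143→147, due 131, tardiness 16
Sum = 0+0+2+5+8+0+0+15+16 = 46.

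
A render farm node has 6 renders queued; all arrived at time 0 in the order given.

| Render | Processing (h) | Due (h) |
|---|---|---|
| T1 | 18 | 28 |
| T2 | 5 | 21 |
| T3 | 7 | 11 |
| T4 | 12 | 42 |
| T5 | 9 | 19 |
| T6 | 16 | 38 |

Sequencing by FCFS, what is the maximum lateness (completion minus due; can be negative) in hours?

FIFO (arrival order): T1 T2 T3 T4 T5 T6.
T1: 0→18, due 28, lateness -10
T2: 18→23, due 21, lateness 2
T3: 23→30, due 11, lateness 19
T4: 30→42, due 42, lateness 0
T5: 42→51, due 19, lateness 32
T6: 51→67, due 38, lateness 29
Maximum = 32.

32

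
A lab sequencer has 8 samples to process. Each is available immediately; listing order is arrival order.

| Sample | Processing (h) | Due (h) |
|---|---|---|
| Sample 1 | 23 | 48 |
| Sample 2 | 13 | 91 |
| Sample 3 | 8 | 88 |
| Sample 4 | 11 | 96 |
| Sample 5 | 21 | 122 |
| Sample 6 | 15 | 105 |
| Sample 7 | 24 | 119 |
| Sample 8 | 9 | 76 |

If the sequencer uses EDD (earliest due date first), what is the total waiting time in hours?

394

EDD (increasing due date): Sample 1 Sample 8 Sample 3 Sample 2 Sample 4 Sample 6 Sample 7 Sample 5.
Sample 1: waits 0, runs 0→23
Sample 8: waits 23, runs 23→32
Sample 3: waits 32, runs 32→40
Sample 2: waits 40, runs 40→53
Sample 4: waits 53, runs 53→64
Sample 6: waits 64, runs 64→79
Sample 7: waits 79, runs 79→103
Sample 5: waits 103, runs 103→124
Sum = 0+23+32+40+53+64+79+103 = 394.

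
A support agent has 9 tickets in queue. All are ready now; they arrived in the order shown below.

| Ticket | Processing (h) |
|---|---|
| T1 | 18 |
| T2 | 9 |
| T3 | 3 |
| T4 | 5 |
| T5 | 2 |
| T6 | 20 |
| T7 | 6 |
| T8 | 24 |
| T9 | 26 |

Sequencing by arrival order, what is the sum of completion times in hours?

467

FIFO (arrival order): T1 T2 T3 T4 T5 T6 T7 T8 T9.
T1: 0→18
T2: 18→27
T3: 27→30
T4: 30→35
T5: 35→37
T6: 37→57
T7: 57→63
T8: 63→87
T9: 87→113
Sum = 18+27+30+35+37+57+63+87+113 = 467.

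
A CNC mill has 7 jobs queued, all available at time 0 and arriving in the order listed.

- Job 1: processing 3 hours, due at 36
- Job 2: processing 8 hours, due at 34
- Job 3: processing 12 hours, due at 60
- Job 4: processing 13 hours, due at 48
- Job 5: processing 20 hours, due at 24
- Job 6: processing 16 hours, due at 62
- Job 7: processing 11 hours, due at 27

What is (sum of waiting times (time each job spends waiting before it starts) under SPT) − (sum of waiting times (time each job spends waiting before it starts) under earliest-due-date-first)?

SPT (increasing processing time): Job 1 Job 2 Job 7 Job 3 Job 4 Job 6 Job 5.
Job 1: waits 0, runs 0→3
Job 2: waits 3, runs 3→11
Job 7: waits 11, runs 11→22
Job 3: waits 22, runs 22→34
Job 4: waits 34, runs 34→47
Job 6: waits 47, runs 47→63
Job 5: waits 63, runs 63→83
Sum = 0+3+11+22+34+47+63 = 180.
EDD (increasing due date): Job 5 Job 7 Job 2 Job 1 Job 4 Job 3 Job 6.
Job 5: waits 0, runs 0→20
Job 7: waits 20, runs 20→31
Job 2: waits 31, runs 31→39
Job 1: waits 39, runs 39→42
Job 4: waits 42, runs 42→55
Job 3: waits 55, runs 55→67
Job 6: waits 67, runs 67→83
Sum = 0+20+31+39+42+55+67 = 254.
Difference = 180 − 254 = -74.

-74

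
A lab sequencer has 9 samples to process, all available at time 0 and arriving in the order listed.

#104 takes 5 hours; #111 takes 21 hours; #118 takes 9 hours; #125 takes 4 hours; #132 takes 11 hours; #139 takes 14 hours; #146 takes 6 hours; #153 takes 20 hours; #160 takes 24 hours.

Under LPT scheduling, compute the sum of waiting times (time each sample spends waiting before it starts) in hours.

617

LPT (decreasing processing time): #160 #111 #153 #139 #132 #118 #146 #104 #125.
#160: waits 0, runs 0→24
#111: waits 24, runs 24→45
#153: waits 45, runs 45→65
#139: waits 65, runs 65→79
#132: waits 79, runs 79→90
#118: waits 90, runs 90→99
#146: waits 99, runs 99→105
#104: waits 105, runs 105→110
#125: waits 110, runs 110→114
Sum = 0+24+45+65+79+90+99+105+110 = 617.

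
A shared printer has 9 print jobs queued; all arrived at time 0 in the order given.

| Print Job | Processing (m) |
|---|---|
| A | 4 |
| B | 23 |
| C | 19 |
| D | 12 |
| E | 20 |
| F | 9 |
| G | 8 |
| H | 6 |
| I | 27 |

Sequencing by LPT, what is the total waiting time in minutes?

689

LPT (decreasing processing time): I B E C D F G H A.
I: waits 0, runs 0→27
B: waits 27, runs 27→50
E: waits 50, runs 50→70
C: waits 70, runs 70→89
D: waits 89, runs 89→101
F: waits 101, runs 101→110
G: waits 110, runs 110→118
H: waits 118, runs 118→124
A: waits 124, runs 124→128
Sum = 0+27+50+70+89+101+110+118+124 = 689.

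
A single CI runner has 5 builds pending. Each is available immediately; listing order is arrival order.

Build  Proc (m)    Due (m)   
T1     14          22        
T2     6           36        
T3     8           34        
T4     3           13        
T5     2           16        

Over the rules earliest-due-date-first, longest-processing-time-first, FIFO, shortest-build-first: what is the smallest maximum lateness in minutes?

EDD (increasing due date): T4 T5 T1 T3 T2.
T4: 0→3, due 13, lateness -10
T5: 3→5, due 16, lateness -11
T1: 5→19, due 22, lateness -3
T3: 19→27, due 34, lateness -7
T2: 27→33, due 36, lateness -3
Maximum = -3.
LPT (decreasing processing time): T1 T3 T2 T4 T5.
T1: 0→14, due 22, lateness -8
T3: 14→22, due 34, lateness -12
T2: 22→28, due 36, lateness -8
T4: 28→31, due 13, lateness 18
T5: 31→33, due 16, lateness 17
Maximum = 18.
FIFO (arrival order): T1 T2 T3 T4 T5.
T1: 0→14, due 22, lateness -8
T2: 14→20, due 36, lateness -16
T3: 20→28, due 34, lateness -6
T4: 28→31, due 13, lateness 18
T5: 31→33, due 16, lateness 17
Maximum = 18.
SPT (increasing processing time): T5 T4 T2 T3 T1.
T5: 0→2, due 16, lateness -14
T4: 2→5, due 13, lateness -8
T2: 5→11, due 36, lateness -25
T3: 11→19, due 34, lateness -15
T1: 19→33, due 22, lateness 11
Maximum = 11.
EDD -3, LPT 18, FIFO 18, SPT 11 → minimum -3.

-3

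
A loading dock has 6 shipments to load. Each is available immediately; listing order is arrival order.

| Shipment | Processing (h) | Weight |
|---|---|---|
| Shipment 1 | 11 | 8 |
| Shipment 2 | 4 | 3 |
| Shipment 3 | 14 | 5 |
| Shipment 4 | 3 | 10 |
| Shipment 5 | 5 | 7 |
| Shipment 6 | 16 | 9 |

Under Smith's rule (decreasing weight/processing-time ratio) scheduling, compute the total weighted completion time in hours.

922

WSPT (decreasing weight/processing-time ratio): Shipment 4 Shipment 5 Shipment 2 Shipment 1 Shipment 6 Shipment 3.
Shipment 4: finishes 3, weight 10, w·C = 30
Shipment 5: finishes 8, weight 7, w·C = 56
Shipment 2: finishes 12, weight 3, w·C = 36
Shipment 1: finishes 23, weight 8, w·C = 184
Shipment 6: finishes 39, weight 9, w·C = 351
Shipment 3: finishes 53, weight 5, w·C = 265
Sum = 30+56+36+184+351+265 = 922.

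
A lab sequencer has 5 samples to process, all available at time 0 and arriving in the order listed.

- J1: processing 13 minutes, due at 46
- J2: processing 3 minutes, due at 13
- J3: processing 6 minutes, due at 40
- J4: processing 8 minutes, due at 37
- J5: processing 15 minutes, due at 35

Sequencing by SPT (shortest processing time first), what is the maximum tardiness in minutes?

SPT (increasing processing time): J2 J3 J4 J1 J5.
J2: 0→3, due 13, tardiness 0
J3: 3→9, due 40, tardiness 0
J4: 9→17, due 37, tardiness 0
J1: 17→30, due 46, tardiness 0
J5: 30→45, due 35, tardiness 10
Maximum = 10.

10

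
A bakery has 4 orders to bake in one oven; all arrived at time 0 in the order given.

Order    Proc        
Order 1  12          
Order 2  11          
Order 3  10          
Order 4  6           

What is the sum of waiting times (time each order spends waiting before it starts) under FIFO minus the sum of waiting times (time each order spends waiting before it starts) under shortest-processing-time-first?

FIFO (arrival order): Order 1 Order 2 Order 3 Order 4.
Order 1: waits 0, runs 0→12
Order 2: waits 12, runs 12→23
Order 3: waits 23, runs 23→33
Order 4: waits 33, runs 33→39
Sum = 0+12+23+33 = 68.
SPT (increasing processing time): Order 4 Order 3 Order 2 Order 1.
Order 4: waits 0, runs 0→6
Order 3: waits 6, runs 6→16
Order 2: waits 16, runs 16→27
Order 1: waits 27, runs 27→39
Sum = 0+6+16+27 = 49.
Difference = 68 − 49 = 19.

19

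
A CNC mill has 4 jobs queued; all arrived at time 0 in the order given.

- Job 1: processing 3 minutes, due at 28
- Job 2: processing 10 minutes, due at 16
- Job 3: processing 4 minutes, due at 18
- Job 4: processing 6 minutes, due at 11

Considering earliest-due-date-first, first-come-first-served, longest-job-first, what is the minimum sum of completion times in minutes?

56

EDD (increasing due date): Job 4 Job 2 Job 3 Job 1.
Job 4: 0→6
Job 2: 6→16
Job 3: 16→20
Job 1: 20→23
Sum = 6+16+20+23 = 65.
FIFO (arrival order): Job 1 Job 2 Job 3 Job 4.
Job 1: 0→3
Job 2: 3→13
Job 3: 13→17
Job 4: 17→23
Sum = 3+13+17+23 = 56.
LPT (decreasing processing time): Job 2 Job 4 Job 3 Job 1.
Job 2: 0→10
Job 4: 10→16
Job 3: 16→20
Job 1: 20→23
Sum = 10+16+20+23 = 69.
EDD 65, FIFO 56, LPT 69 → minimum 56.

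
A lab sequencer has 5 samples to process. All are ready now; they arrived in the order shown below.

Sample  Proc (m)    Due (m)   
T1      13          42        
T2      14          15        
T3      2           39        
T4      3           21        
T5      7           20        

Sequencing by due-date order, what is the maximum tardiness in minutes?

3

EDD (increasing due date): T2 T5 T4 T3 T1.
T2: 0→14, due 15, tardiness 0
T5: 14→21, due 20, tardiness 1
T4: 21→24, due 21, tardiness 3
T3: 24→26, due 39, tardiness 0
T1: 26→39, due 42, tardiness 0
Maximum = 3.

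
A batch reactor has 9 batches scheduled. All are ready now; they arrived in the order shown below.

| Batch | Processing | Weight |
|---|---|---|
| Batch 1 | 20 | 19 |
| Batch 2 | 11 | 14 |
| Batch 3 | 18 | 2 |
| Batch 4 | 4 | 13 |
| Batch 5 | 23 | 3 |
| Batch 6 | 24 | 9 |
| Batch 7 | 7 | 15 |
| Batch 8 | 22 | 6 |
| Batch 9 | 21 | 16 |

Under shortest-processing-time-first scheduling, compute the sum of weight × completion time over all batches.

5387

SPT (increasing processing time): Batch 4 Batch 7 Batch 2 Batch 3 Batch 1 Batch 9 Batch 8 Batch 5 Batch 6.
Batch 4: finishes 4, weight 13, w·C = 52
Batch 7: finishes 11, weight 15, w·C = 165
Batch 2: finishes 22, weight 14, w·C = 308
Batch 3: finishes 40, weight 2, w·C = 80
Batch 1: finishes 60, weight 19, w·C = 1140
Batch 9: finishes 81, weight 16, w·C = 1296
Batch 8: finishes 103, weight 6, w·C = 618
Batch 5: finishes 126, weight 3, w·C = 378
Batch 6: finishes 150, weight 9, w·C = 1350
Sum = 52+165+308+80+1140+1296+618+378+1350 = 5387.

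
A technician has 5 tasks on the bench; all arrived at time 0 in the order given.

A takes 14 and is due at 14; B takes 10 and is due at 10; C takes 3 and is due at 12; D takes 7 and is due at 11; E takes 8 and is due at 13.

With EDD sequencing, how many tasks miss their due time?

EDD (increasing due date): B D C E A.
B: 0→10, due 10, tardiness 0
D: 10→17, due 11, tardiness 6
C: 17→20, due 12, tardiness 8
E: 20→28, due 13, tardiness 15
A: 28→42, due 14, tardiness 28
Late tasks: 4.

4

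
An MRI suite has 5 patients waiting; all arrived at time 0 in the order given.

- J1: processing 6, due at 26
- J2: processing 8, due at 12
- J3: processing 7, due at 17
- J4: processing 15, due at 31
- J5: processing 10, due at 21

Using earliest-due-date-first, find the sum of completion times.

EDD (increasing due date): J2 J3 J5 J1 J4.
J2: 0→8
J3: 8→15
J5: 15→25
J1: 25→31
J4: 31→46
Sum = 8+15+25+31+46 = 125.

125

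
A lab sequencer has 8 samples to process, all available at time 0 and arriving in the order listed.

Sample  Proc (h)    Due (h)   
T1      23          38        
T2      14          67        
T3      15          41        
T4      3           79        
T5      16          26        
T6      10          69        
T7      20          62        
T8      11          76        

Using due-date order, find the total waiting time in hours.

478

EDD (increasing due date): T5 T1 T3 T7 T2 T6 T8 T4.
T5: waits 0, runs 0→16
T1: waits 16, runs 16→39
T3: waits 39, runs 39→54
T7: waits 54, runs 54→74
T2: waits 74, runs 74→88
T6: waits 88, runs 88→98
T8: waits 98, runs 98→109
T4: waits 109, runs 109→112
Sum = 0+16+39+54+74+88+98+109 = 478.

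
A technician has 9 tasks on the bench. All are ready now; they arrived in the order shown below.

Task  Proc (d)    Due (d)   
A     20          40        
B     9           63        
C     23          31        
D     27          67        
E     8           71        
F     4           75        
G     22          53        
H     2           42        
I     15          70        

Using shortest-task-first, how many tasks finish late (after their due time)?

4

SPT (increasing processing time): H F E B I A G C D.
H: 0→2, due 42, tardiness 0
F: 2→6, due 75, tardiness 0
E: 6→14, due 71, tardiness 0
B: 14→23, due 63, tardiness 0
I: 23→38, due 70, tardiness 0
A: 38→58, due 40, tardiness 18
G: 58→80, due 53, tardiness 27
C: 80→103, due 31, tardiness 72
D: 103→130, due 67, tardiness 63
Late tasks: 4.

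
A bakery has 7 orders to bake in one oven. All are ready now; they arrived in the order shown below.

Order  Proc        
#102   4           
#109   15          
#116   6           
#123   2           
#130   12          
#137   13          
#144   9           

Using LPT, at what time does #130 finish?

40

LPT (decreasing processing time): #109 #137 #130 #144 #116 #102 #123.
#109: 0→15
#137: 15→28
#130: 28→40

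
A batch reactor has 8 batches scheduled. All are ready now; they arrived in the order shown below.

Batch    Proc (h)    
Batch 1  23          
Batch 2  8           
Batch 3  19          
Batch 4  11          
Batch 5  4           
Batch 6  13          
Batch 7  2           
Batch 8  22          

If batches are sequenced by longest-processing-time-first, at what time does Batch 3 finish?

64

LPT (decreasing processing time): Batch 1 Batch 8 Batch 3 Batch 6 Batch 4 Batch 2 Batch 5 Batch 7.
Batch 1: 0→23
Batch 8: 23→45
Batch 3: 45→64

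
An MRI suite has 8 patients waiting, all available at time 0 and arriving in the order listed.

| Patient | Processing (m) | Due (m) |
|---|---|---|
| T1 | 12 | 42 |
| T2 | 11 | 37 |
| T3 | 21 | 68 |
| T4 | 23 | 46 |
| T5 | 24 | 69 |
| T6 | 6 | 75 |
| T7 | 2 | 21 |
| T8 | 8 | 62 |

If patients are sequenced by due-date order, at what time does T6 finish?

EDD (increasing due date): T7 T2 T1 T4 T8 T3 T5 T6.
T7: 0→2
T2: 2→13
T1: 13→25
T4: 25→48
T8: 48→56
T3: 56→77
T5: 77→101
T6: 101→107

107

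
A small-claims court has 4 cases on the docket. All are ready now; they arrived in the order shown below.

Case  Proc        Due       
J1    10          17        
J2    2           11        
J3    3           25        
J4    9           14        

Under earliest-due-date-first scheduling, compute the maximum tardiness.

EDD (increasing due date): J2 J4 J1 J3.
J2: 0→2, due 11, tardiness 0
J4: 2→11, due 14, tardiness 0
J1: 11→21, due 17, tardiness 4
J3: 21→24, due 25, tardiness 0
Maximum = 4.

4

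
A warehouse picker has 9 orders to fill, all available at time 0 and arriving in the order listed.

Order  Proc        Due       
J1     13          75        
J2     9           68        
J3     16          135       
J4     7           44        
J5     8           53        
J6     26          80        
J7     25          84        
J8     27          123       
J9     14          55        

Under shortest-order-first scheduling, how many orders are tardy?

SPT (increasing processing time): J4 J5 J2 J1 J9 J3 J7 J6 J8.
J4: 0→7, due 44, tardiness 0
J5: 7→15, due 53, tardiness 0
J2: 15→24, due 68, tardiness 0
J1: 24→37, due 75, tardiness 0
J9: 37→51, due 55, tardiness 0
J3: 51→67, due 135, tardiness 0
J7: 67→92, due 84, tardiness 8
J6: 92→118, due 80, tardiness 38
J8: 118→145, due 123, tardiness 22
Late orders: 3.

3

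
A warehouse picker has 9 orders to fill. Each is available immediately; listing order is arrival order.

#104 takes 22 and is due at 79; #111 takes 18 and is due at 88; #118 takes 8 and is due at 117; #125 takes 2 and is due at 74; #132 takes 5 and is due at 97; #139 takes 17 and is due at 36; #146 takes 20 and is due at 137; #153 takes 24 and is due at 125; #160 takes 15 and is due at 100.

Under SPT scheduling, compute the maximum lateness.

SPT (increasing processing time): #125 #132 #118 #160 #139 #111 #146 #104 #153.
#125: 0→2, due 74, lateness -72
#132: 2→7, due 97, lateness -90
#118: 7→15, due 117, lateness -102
#160: 15→30, due 100, lateness -70
#139: 30→47, due 36, lateness 11
#111: 47→65, due 88, lateness -23
#146: 65→85, due 137, lateness -52
#104: 85→107, due 79, lateness 28
#153: 107→131, due 125, lateness 6
Maximum = 28.

28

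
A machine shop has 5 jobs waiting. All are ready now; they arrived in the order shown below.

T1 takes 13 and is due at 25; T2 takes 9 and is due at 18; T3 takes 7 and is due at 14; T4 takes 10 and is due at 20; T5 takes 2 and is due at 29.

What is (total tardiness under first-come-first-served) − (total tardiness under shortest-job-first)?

FIFO (arrival order): T1 T2 T3 T4 T5.
T1: 0→13, due 25, tardiness 0
T2: 13→22, due 18, tardiness 4
T3: 22→29, due 14, tardiness 15
T4: 29→39, due 20, tardiness 19
T5: 39→41, due 29, tardiness 12
Sum = 0+4+15+19+12 = 50.
SPT (increasing processing time): T5 T3 T2 T4 T1.
T5: 0→2, due 29, tardiness 0
T3: 2→9, due 14, tardiness 0
T2: 9→18, due 18, tardiness 0
T4: 18→28, due 20, tardiness 8
T1: 28→41, due 25, tardiness 16
Sum = 0+0+0+8+16 = 24.
Difference = 50 − 24 = 26.

26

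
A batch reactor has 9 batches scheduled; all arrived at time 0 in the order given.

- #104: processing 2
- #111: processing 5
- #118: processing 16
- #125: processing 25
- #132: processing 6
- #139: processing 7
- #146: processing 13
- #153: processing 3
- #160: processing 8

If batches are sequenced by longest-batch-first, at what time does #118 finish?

LPT (decreasing processing time): #125 #118 #146 #160 #139 #132 #111 #153 #104.
#125: 0→25
#118: 25→41

41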